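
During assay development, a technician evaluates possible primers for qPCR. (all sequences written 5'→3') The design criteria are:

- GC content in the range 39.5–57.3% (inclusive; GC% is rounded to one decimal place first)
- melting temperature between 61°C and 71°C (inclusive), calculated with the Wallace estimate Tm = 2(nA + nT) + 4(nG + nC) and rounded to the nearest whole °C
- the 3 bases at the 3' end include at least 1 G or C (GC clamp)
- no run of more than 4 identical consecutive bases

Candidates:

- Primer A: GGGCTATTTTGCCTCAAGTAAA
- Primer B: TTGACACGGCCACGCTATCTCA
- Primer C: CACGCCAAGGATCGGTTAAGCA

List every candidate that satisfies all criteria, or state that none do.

Primer B and Primer C.

Primer A (22 nt, A=6 T=7 G=5 C=4): GC 9/22 = 40.9% ✓; Tm = 2·13 + 4·9 = 62°C ✓; 3' end AAA has 0 G/C, need ≥1 ✗; longest run = 4 ✓ — fails.
Primer B (22 nt, A=5 T=5 G=4 C=8): GC 12/22 = 54.5% ✓; Tm = 2·10 + 4·12 = 68°C ✓; 3' end TCA has 1 G/C ✓; longest run = 2 ✓ — passes.
Primer C (22 nt, A=7 T=3 G=6 C=6): GC 12/22 = 54.5% ✓; Tm = 2·10 + 4·12 = 68°C ✓; 3' end GCA has 2 G/C ✓; longest run = 2 ✓ — passes.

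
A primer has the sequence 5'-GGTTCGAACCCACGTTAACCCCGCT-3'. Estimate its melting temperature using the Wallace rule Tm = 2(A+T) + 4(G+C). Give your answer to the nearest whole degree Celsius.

Base counts: A=5, T=5, G=5, C=10 (length 25).
Tm = 2·(5+5) + 4·(5+10) = 2·10 + 4·15 = 20 + 60 = 80°C.

80°C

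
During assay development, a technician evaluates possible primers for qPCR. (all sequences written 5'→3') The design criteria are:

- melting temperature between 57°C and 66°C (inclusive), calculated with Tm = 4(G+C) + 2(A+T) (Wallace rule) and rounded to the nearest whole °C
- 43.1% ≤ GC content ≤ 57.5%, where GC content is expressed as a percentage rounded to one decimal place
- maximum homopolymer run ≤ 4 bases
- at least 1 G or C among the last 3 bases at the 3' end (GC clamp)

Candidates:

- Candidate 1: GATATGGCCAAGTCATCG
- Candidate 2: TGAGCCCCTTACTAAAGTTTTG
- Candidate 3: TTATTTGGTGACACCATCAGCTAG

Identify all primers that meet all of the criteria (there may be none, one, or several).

Candidate 1 (18 nt, A=5 T=4 G=5 C=4): Tm = 2·9 + 4·9 = 54°C, outside 57–66°C ✗; GC 9/18 = 50.0% ✓; longest run = 2 ✓; 3' end TCG has 2 G/C ✓ — fails.
Candidate 2 (22 nt, A=5 T=8 G=4 C=5): Tm = 2·13 + 4·9 = 62°C ✓; GC 9/22 = 40.9%, outside 43.1–57.5% ✗; longest run = 4 ✓; 3' end TTG has 1 G/C ✓ — fails.
Candidate 3 (24 nt, A=6 T=8 G=5 C=5): Tm = 2·14 + 4·10 = 68°C, outside 57–66°C ✗; GC 10/24 = 41.7%, outside 43.1–57.5% ✗; longest run = 3 ✓; 3' end TAG has 1 G/C ✓ — fails.

None of the candidates satisfy all criteria.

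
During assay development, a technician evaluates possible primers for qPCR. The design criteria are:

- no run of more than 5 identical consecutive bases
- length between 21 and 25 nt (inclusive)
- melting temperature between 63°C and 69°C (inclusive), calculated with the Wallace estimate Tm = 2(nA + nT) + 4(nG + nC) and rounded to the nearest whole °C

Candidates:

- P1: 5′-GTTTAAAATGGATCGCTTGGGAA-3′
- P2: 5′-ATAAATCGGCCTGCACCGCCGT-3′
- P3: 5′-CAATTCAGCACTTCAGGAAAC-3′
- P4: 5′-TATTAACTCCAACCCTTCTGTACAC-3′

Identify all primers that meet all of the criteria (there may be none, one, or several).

P1 only.

P1 (23 nt, A=7 T=7 G=7 C=2): longest run = 4 ✓; length 23 ✓; Tm = 2·14 + 4·9 = 64°C ✓ — passes.
P2 (22 nt, A=5 T=4 G=5 C=8): longest run = 3 ✓; length 22 ✓; Tm = 2·9 + 4·13 = 70°C, outside 63–69°C ✗ — fails.
P3 (21 nt, A=8 T=4 G=3 C=6): longest run = 3 ✓; length 21 ✓; Tm = 2·12 + 4·9 = 60°C, outside 63–69°C ✗ — fails.
P4 (25 nt, A=7 T=8 G=1 C=9): longest run = 3 ✓; length 25 ✓; Tm = 2·15 + 4·10 = 70°C, outside 63–69°C ✗ — fails.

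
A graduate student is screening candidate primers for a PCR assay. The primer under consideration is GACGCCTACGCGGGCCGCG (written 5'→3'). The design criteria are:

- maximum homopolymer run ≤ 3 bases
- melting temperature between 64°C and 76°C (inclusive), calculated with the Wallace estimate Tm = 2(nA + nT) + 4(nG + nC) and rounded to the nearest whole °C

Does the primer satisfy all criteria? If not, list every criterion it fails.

Meets all criteria.

Base counts: A=2, T=1, G=8, C=8 (length 19).
homopolymer run: longest run = 3 ✓
Tm: Tm = 2·3 + 4·16 = 70°C ✓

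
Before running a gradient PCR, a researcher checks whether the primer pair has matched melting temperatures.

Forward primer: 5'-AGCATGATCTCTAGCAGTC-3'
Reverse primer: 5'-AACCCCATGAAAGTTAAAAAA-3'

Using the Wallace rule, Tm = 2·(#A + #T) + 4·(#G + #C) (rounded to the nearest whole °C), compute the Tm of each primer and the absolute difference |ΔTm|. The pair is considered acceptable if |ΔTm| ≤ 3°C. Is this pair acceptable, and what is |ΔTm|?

Forward: A=5 T=5 G=4 C=5 → Tm = 2·10 + 4·9 = 56°C.
Reverse: A=12 T=3 G=2 C=4 → Tm = 2·15 + 4·6 = 54°C.
|ΔTm| = |56 − 54| = 2°C, ≤ 3°C.

|ΔTm| = 2°C; the pair is acceptable.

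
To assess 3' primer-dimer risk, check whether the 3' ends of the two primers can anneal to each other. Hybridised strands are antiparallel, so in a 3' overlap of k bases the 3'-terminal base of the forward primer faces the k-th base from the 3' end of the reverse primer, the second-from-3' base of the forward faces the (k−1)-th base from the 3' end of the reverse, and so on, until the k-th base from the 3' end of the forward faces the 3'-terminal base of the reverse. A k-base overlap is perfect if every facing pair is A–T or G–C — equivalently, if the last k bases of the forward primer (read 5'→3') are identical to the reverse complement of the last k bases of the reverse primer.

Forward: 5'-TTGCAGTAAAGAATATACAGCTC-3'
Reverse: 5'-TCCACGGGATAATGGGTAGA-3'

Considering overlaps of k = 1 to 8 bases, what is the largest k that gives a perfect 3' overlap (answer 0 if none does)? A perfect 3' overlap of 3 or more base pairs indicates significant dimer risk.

Last 8 bases (5'→3') — forward …TACAGCTC, reverse …TGGGTAGA.
Reverse complement of the reverse primer's last 8 bases: TCTACCCA; its first k bases are the reverse complement of the reverse primer's last k bases, so a perfect k-base overlap needs the forward primer's last k bases to equal them.
Comparing (forward last k vs required): k=1: C vs T ✗; k=2: TC vs TC ✓; k=3: CTC vs TCT ✗; k=4: GCTC vs TCTA ✗; k=5: AGCTC vs TCTAC ✗; k=6: CAGCTC vs TCTACC ✗; k=7: ACAGCTC vs TCTACCC ✗; k=8: TACAGCTC vs TCTACCCA ✗.
Only k = 2 is perfect, so the longest perfect 3' overlap is 2.

Longest perfect overlap: 2 complementary base pairs; below the dimer-risk threshold (threshold 3).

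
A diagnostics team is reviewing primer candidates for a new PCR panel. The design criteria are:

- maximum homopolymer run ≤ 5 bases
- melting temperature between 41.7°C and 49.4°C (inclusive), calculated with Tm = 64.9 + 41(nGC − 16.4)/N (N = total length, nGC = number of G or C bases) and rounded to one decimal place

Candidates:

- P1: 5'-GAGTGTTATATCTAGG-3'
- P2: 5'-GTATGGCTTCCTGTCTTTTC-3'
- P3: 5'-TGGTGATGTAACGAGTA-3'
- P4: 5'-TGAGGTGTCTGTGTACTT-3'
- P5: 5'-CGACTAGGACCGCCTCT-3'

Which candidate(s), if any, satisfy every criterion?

P1 (16 nt, A=4 T=6 G=5 C=1): longest run = 2 ✓; Tm = 64.9 + 41·(6 − 16.4)/16 = 38.3°C, outside 41.7–49.4°C ✗ — fails.
P2 (20 nt, A=1 T=10 G=4 C=5): longest run = 4 ✓; Tm = 64.9 + 41·(9 − 16.4)/20 = 49.7°C, outside 41.7–49.4°C ✗ — fails.
P3 (17 nt, A=5 T=5 G=6 C=1): longest run = 2 ✓; Tm = 64.9 + 41·(7 − 16.4)/17 = 42.2°C ✓ — passes.
P4 (18 nt, A=2 T=8 G=6 C=2): longest run = 2 ✓; Tm = 64.9 + 41·(8 − 16.4)/18 = 45.8°C ✓ — passes.
P5 (17 nt, A=3 T=3 G=4 C=7): longest run = 2 ✓; Tm = 64.9 + 41·(11 − 16.4)/17 = 51.9°C, outside 41.7–49.4°C ✗ — fails.

P3 and P4.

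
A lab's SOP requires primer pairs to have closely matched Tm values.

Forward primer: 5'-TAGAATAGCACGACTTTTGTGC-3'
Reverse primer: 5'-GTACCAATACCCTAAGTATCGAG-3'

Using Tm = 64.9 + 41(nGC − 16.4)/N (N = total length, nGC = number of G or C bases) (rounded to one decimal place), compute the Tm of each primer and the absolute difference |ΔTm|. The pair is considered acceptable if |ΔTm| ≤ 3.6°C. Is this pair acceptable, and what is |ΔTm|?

Forward: G+C = 9, N = 22 → Tm = 64.9 + 41·(9 − 16.4)/22 = 51.1°C.
Reverse: G+C = 10, N = 23 → Tm = 64.9 + 41·(10 − 16.4)/23 = 53.5°C.
|ΔTm| = |51.1 − 53.5| = 2.4°C, ≤ 3.6°C.

|ΔTm| = 2.4°C; the pair is acceptable.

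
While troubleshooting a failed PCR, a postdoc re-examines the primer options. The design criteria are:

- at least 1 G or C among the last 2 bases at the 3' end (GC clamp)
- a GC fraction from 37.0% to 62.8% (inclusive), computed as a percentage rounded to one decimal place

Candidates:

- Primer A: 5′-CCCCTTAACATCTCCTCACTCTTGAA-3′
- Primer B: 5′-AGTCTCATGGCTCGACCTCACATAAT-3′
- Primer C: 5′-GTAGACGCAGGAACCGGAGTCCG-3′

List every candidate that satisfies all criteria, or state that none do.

None of the candidates satisfy all criteria.

Primer A (26 nt, A=6 T=8 G=1 C=11): 3' end AA has 0 G/C, need ≥1 ✗; GC 12/26 = 46.2% ✓ — fails.
Primer B (26 nt, A=7 T=7 G=4 C=8): 3' end AT has 0 G/C, need ≥1 ✗; GC 12/26 = 46.2% ✓ — fails.
Primer C (23 nt, A=6 T=2 G=9 C=6): 3' end CG has 2 G/C ✓; GC 15/23 = 65.2%, outside 37.0–62.8% ✗ — fails.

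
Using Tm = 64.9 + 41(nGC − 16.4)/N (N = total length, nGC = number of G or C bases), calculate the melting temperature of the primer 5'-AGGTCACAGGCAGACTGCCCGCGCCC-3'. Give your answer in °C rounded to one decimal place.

Base counts: A=5, T=2, G=8, C=11; G+C = 19, N = 26.
Tm = 64.9 + 41·(19 − 16.4)/26 = 64.9 + 106.60/26 = 69.0°C.

69.0°C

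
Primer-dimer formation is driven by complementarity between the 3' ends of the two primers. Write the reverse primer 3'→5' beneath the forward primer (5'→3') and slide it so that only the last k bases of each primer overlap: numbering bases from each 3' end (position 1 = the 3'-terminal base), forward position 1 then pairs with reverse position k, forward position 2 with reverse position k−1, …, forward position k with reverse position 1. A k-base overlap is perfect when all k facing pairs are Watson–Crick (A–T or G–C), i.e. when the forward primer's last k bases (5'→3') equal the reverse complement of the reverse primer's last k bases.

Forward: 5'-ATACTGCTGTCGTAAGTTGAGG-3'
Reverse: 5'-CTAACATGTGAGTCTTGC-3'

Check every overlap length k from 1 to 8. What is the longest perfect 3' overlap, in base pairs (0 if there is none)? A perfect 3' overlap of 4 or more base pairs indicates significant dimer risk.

Last 8 bases (5'→3') — forward …AGTTGAGG, reverse …AGTCTTGC.
Reverse complement of the reverse primer's last 8 bases: GCAAGACT; its first k bases are the reverse complement of the reverse primer's last k bases, so a perfect k-base overlap needs the forward primer's last k bases to equal them.
Comparing (forward last k vs required): k=1: G vs G ✓; k=2: GG vs GC ✗; k=3: AGG vs GCA ✗; k=4: GAGG vs GCAA ✗; k=5: TGAGG vs GCAAG ✗; k=6: TTGAGG vs GCAAGA ✗; k=7: GTTGAGG vs GCAAGAC ✗; k=8: AGTTGAGG vs GCAAGACT ✗.
Only k = 1 is perfect, so the longest perfect 3' overlap is 1.

Longest perfect overlap: 1 complementary base pair; below the dimer-risk threshold (threshold 4).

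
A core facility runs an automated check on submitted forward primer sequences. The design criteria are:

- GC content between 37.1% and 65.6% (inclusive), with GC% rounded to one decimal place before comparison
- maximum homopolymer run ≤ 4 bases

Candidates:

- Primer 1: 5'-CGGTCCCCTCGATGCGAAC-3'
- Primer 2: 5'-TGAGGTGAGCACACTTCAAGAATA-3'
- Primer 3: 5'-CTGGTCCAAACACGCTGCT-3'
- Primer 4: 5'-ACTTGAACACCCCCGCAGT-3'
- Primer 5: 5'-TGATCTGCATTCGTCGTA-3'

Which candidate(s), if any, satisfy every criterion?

Primer 1 (19 nt, A=3 T=3 G=5 C=8): GC 13/19 = 68.4%, outside 37.1–65.6% ✗; longest run = 4 ✓ — fails.
Primer 2 (24 nt, A=9 T=5 G=6 C=4): GC 10/24 = 41.7% ✓; longest run = 2 ✓ — passes.
Primer 3 (19 nt, A=4 T=4 G=4 C=7): GC 11/19 = 57.9% ✓; longest run = 3 ✓ — passes.
Primer 4 (19 nt, A=5 T=3 G=3 C=8): GC 11/19 = 57.9% ✓; longest run = 5, exceeds 4 ✗ — fails.
Primer 5 (18 nt, A=3 T=7 G=4 C=4): GC 8/18 = 44.4% ✓; longest run = 2 ✓ — passes.

Primer 2, Primer 3 and Primer 5.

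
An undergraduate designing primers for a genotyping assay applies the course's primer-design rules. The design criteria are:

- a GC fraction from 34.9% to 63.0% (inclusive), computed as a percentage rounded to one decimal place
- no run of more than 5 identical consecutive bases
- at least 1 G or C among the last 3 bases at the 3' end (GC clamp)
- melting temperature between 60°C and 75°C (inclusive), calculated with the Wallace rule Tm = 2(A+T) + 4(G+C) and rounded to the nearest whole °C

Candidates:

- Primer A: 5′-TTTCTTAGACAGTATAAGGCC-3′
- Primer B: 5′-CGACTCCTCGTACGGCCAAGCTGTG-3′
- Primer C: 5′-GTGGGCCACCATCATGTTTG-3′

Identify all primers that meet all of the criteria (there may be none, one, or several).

Primer C only.

Primer A (21 nt, A=6 T=7 G=4 C=4): GC 8/21 = 38.1% ✓; longest run = 3 ✓; 3' end GCC has 3 G/C ✓; Tm = 2·13 + 4·8 = 58°C, outside 60–75°C ✗ — fails.
Primer B (25 nt, A=4 T=5 G=7 C=9): GC 16/25 = 64.0%, outside 34.9–63.0% ✗; longest run = 2 ✓; 3' end GTG has 2 G/C ✓; Tm = 2·9 + 4·16 = 82°C, outside 60–75°C ✗ — fails.
Primer C (20 nt, A=3 T=6 G=6 C=5): GC 11/20 = 55.0% ✓; longest run = 3 ✓; 3' end TTG has 1 G/C ✓; Tm = 2·9 + 4·11 = 62°C ✓ — passes.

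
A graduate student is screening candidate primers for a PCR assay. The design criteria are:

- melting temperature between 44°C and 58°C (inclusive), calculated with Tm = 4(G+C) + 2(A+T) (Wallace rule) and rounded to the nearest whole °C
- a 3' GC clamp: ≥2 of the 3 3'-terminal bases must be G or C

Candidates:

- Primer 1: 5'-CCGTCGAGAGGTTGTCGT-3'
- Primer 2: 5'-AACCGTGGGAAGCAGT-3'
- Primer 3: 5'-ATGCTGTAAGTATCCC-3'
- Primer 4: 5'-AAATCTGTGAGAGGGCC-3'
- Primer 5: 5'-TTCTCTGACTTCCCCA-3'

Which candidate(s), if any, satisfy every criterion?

Primer 1, Primer 3, Primer 4 and Primer 5.

Primer 1 (18 nt, A=2 T=5 G=7 C=4): Tm = 2·7 + 4·11 = 58°C ✓; 3' end CGT has 2 G/C ✓ — passes.
Primer 2 (16 nt, A=5 T=2 G=6 C=3): Tm = 2·7 + 4·9 = 50°C ✓; 3' end AGT has 1 G/C, need ≥2 ✗ — fails.
Primer 3 (16 nt, A=4 T=5 G=3 C=4): Tm = 2·9 + 4·7 = 46°C ✓; 3' end CCC has 3 G/C ✓ — passes.
Primer 4 (17 nt, A=5 T=3 G=6 C=3): Tm = 2·8 + 4·9 = 52°C ✓; 3' end GCC has 3 G/C ✓ — passes.
Primer 5 (16 nt, A=2 T=6 G=1 C=7): Tm = 2·8 + 4·8 = 48°C ✓; 3' end CCA has 2 G/C ✓ — passes.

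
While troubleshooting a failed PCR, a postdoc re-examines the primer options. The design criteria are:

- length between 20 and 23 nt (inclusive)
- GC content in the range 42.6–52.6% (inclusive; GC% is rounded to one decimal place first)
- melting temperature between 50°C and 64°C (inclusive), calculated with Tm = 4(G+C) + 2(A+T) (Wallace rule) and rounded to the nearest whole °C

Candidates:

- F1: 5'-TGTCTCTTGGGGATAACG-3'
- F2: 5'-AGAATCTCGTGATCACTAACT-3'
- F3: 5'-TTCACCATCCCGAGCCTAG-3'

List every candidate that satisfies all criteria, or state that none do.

None of the candidates satisfy all criteria.

F1 (18 nt, A=3 T=6 G=6 C=3): length 18, outside 20–23 ✗; GC 9/18 = 50.0% ✓; Tm = 2·9 + 4·9 = 54°C ✓ — fails.
F2 (21 nt, A=7 T=6 G=3 C=5): length 21 ✓; GC 8/21 = 38.1%, outside 42.6–52.6% ✗; Tm = 2·13 + 4·8 = 58°C ✓ — fails.
F3 (19 nt, A=4 T=4 G=3 C=8): length 19, outside 20–23 ✗; GC 11/19 = 57.9%, outside 42.6–52.6% ✗; Tm = 2·8 + 4·11 = 60°C ✓ — fails.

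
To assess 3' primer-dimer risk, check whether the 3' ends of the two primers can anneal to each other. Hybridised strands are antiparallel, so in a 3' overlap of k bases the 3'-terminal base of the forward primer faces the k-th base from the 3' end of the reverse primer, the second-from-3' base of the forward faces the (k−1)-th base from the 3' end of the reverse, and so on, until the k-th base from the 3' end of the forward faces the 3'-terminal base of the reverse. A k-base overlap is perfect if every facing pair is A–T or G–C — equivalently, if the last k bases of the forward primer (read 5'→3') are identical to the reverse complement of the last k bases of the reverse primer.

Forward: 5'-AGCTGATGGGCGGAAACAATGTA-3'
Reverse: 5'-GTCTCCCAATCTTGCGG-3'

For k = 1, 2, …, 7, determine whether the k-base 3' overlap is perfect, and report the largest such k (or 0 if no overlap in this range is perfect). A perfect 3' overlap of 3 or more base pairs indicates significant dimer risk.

Last 7 bases (5'→3') — forward …CAATGTA, reverse …CTTGCGG.
Reverse complement of the reverse primer's last 7 bases: CCGCAAG; its first k bases are the reverse complement of the reverse primer's last k bases, so a perfect k-base overlap needs the forward primer's last k bases to equal them.
Comparing (forward last k vs required): k=1: A vs C ✗; k=2: TA vs CC ✗; k=3: GTA vs CCG ✗; k=4: TGTA vs CCGC ✗; k=5: ATGTA vs CCGCA ✗; k=6: AATGTA vs CCGCAA ✗; k=7: CAATGTA vs CCGCAAG ✗.
No overlap length from 1 to 7 is perfect, so the longest perfect 3' overlap is 0.

Longest perfect overlap: 0 complementary base pairs; below the dimer-risk threshold (threshold 3).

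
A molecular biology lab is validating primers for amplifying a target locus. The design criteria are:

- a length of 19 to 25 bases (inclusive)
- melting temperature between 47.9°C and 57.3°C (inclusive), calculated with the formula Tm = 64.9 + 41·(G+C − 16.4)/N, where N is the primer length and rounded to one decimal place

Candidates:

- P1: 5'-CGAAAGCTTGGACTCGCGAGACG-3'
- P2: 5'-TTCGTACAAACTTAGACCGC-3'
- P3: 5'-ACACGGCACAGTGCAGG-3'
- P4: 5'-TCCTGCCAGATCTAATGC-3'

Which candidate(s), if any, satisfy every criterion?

P2 only.

P1 (23 nt, A=6 T=3 G=8 C=6): length 23 ✓; Tm = 64.9 + 41·(14 − 16.4)/23 = 60.6°C, outside 47.9–57.3°C ✗ — fails.
P2 (20 nt, A=6 T=5 G=3 C=6): length 20 ✓; Tm = 64.9 + 41·(9 − 16.4)/20 = 49.7°C ✓ — passes.
P3 (17 nt, A=5 T=1 G=6 C=5): length 17, outside 19–25 ✗; Tm = 64.9 + 41·(11 − 16.4)/17 = 51.9°C ✓ — fails.
P4 (18 nt, A=4 T=5 G=3 C=6): length 18, outside 19–25 ✗; Tm = 64.9 + 41·(9 − 16.4)/18 = 48.0°C ✓ — fails.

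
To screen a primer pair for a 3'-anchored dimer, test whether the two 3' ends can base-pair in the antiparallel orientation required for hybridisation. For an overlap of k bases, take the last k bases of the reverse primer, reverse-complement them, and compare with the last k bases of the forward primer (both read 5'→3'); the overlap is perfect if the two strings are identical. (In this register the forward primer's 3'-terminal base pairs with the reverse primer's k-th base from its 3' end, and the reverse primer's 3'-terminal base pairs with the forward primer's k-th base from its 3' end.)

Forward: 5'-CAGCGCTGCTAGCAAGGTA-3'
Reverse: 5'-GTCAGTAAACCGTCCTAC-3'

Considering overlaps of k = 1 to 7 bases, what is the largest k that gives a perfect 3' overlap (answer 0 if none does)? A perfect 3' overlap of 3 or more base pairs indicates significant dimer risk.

Longest perfect overlap: 3 complementary base pairs; significant dimer risk (threshold 3).

Last 7 bases (5'→3') — forward …CAAGGTA, reverse …GTCCTAC.
Reverse complement of the reverse primer's last 7 bases: GTAGGAC; its first k bases are the reverse complement of the reverse primer's last k bases, so a perfect k-base overlap needs the forward primer's last k bases to equal them.
Comparing (forward last k vs required): k=1: A vs G ✗; k=2: TA vs GT ✗; k=3: GTA vs GTA ✓; k=4: GGTA vs GTAG ✗; k=5: AGGTA vs GTAGG ✗; k=6: AAGGTA vs GTAGGA ✗; k=7: CAAGGTA vs GTAGGAC ✗.
Only k = 3 is perfect, so the longest perfect 3' overlap is 3.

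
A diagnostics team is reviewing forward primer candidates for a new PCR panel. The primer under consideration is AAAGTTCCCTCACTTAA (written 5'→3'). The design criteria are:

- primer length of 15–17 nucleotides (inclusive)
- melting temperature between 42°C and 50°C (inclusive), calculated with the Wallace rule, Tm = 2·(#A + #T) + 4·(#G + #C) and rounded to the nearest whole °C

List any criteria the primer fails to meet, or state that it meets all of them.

Meets all criteria.

Base counts: A=6, T=5, G=1, C=5 (length 17).
length: length 17 ✓
Tm: Tm = 2·11 + 4·6 = 46°C ✓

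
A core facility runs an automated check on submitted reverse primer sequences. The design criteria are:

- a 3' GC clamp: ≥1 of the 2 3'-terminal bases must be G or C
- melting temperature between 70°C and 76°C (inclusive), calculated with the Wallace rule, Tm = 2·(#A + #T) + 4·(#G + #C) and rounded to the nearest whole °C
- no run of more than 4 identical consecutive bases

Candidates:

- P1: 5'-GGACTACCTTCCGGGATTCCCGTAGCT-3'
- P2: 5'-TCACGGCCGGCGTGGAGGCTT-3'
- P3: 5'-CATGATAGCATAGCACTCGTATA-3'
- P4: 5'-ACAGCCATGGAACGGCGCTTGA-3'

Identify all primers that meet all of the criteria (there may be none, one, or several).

P1 (27 nt, A=4 T=7 G=7 C=9): 3' end CT has 1 G/C ✓; Tm = 2·11 + 4·16 = 86°C, outside 70–76°C ✗; longest run = 3 ✓ — fails.
P2 (21 nt, A=2 T=4 G=9 C=6): 3' end TT has 0 G/C, need ≥1 ✗; Tm = 2·6 + 4·15 = 72°C ✓; longest run = 2 ✓ — fails.
P3 (23 nt, A=8 T=6 G=4 C=5): 3' end TA has 0 G/C, need ≥1 ✗; Tm = 2·14 + 4·9 = 64°C, outside 70–76°C ✗; longest run = 1 ✓ — fails.
P4 (22 nt, A=6 T=3 G=7 C=6): 3' end GA has 1 G/C ✓; Tm = 2·9 + 4·13 = 70°C ✓; longest run = 2 ✓ — passes.

P4 only.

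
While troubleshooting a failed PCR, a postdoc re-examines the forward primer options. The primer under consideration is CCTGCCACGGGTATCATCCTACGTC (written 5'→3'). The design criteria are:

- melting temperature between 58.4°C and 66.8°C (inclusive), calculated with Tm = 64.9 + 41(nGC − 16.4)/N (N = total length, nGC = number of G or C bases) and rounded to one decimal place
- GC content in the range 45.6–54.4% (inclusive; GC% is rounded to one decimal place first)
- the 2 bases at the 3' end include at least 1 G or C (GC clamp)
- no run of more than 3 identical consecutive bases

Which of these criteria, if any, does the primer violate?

Fails: GC content.

Base counts: A=4, T=6, G=5, C=10 (length 25).
Tm: Tm = 64.9 + 41·(15 − 16.4)/25 = 62.6°C ✓
GC content: GC 15/25 = 60.0%, outside 45.6–54.4% ✗
GC clamp: 3' end TC has 1 G/C ✓
homopolymer run: longest run = 3 ✓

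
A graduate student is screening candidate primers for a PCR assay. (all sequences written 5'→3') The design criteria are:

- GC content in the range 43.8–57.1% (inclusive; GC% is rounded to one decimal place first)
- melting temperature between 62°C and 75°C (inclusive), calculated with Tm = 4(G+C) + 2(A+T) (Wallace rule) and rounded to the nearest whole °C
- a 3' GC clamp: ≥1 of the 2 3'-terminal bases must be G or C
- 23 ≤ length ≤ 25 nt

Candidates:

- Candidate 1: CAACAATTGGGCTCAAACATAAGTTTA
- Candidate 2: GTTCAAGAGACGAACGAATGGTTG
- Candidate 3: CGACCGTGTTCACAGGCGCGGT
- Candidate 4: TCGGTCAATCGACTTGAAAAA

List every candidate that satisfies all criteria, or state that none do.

Candidate 2 only.

Candidate 1 (27 nt, A=11 T=7 G=4 C=5): GC 9/27 = 33.3%, outside 43.8–57.1% ✗; Tm = 2·18 + 4·9 = 72°C ✓; 3' end TA has 0 G/C, need ≥1 ✗; length 27, outside 23–25 ✗ — fails.
Candidate 2 (24 nt, A=8 T=5 G=8 C=3): GC 11/24 = 45.8% ✓; Tm = 2·13 + 4·11 = 70°C ✓; 3' end TG has 1 G/C ✓; length 24 ✓ — passes.
Candidate 3 (22 nt, A=3 T=4 G=8 C=7): GC 15/22 = 68.2%, outside 43.8–57.1% ✗; Tm = 2·7 + 4·15 = 74°C ✓; 3' end GT has 1 G/C ✓; length 22, outside 23–25 ✗ — fails.
Candidate 4 (21 nt, A=8 T=5 G=4 C=4): GC 8/21 = 38.1%, outside 43.8–57.1% ✗; Tm = 2·13 + 4·8 = 58°C, outside 62–75°C ✗; 3' end AA has 0 G/C, need ≥1 ✗; length 21, outside 23–25 ✗ — fails.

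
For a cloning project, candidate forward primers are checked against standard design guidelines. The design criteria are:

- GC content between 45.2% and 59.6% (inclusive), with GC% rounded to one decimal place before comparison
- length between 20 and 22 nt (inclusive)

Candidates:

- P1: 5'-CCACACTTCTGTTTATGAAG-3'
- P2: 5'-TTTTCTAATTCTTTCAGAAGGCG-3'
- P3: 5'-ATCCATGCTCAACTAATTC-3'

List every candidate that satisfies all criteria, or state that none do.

P1 (20 nt, A=5 T=7 G=3 C=5): GC 8/20 = 40.0%, outside 45.2–59.6% ✗; length 20 ✓ — fails.
P2 (23 nt, A=5 T=10 G=4 C=4): GC 8/23 = 34.8%, outside 45.2–59.6% ✗; length 23, outside 20–22 ✗ — fails.
P3 (19 nt, A=6 T=6 G=1 C=6): GC 7/19 = 36.8%, outside 45.2–59.6% ✗; length 19, outside 20–22 ✗ — fails.

None of the candidates satisfy all criteria.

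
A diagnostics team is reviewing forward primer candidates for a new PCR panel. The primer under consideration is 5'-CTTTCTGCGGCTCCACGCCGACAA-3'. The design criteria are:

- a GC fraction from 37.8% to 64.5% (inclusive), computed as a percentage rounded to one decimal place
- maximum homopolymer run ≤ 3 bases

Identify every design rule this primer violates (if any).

Meets all criteria.

Base counts: A=4, T=5, G=5, C=10 (length 24).
GC content: GC 15/24 = 62.5% ✓
homopolymer run: longest run = 3 ✓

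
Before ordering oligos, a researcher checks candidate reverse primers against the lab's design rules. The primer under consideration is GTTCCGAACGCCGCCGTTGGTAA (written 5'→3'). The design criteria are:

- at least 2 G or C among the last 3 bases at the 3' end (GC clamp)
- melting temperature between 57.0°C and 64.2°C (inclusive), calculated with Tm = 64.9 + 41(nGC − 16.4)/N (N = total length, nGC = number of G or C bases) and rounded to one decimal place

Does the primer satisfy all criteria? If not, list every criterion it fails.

Fails: GC clamp.

Base counts: A=4, T=5, G=7, C=7 (length 23).
GC clamp: 3' end TAA has 0 G/C, need ≥2 ✗
Tm: Tm = 64.9 + 41·(14 − 16.4)/23 = 60.6°C ✓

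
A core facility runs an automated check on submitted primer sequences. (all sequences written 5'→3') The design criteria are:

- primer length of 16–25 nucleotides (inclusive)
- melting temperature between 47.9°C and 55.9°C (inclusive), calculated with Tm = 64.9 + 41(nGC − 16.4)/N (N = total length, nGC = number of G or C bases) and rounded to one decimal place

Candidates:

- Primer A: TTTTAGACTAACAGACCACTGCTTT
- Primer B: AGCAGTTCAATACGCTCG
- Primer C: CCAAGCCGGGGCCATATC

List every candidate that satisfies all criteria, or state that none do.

Primer A, Primer B and Primer C.

Primer A (25 nt, A=7 T=9 G=3 C=6): length 25 ✓; Tm = 64.9 + 41·(9 − 16.4)/25 = 52.8°C ✓ — passes.
Primer B (18 nt, A=5 T=4 G=4 C=5): length 18 ✓; Tm = 64.9 + 41·(9 − 16.4)/18 = 48.0°C ✓ — passes.
Primer C (18 nt, A=4 T=2 G=5 C=7): length 18 ✓; Tm = 64.9 + 41·(12 − 16.4)/18 = 54.9°C ✓ — passes.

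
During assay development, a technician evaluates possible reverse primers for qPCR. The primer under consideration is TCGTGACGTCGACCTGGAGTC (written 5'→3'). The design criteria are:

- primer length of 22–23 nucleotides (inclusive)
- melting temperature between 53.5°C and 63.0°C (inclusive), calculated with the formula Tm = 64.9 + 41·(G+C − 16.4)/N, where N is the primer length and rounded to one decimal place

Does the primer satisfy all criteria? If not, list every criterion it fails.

Fails: length.

Base counts: A=3, T=5, G=7, C=6 (length 21).
length: length 21, outside 22–23 ✗
Tm: Tm = 64.9 + 41·(13 − 16.4)/21 = 58.3°C ✓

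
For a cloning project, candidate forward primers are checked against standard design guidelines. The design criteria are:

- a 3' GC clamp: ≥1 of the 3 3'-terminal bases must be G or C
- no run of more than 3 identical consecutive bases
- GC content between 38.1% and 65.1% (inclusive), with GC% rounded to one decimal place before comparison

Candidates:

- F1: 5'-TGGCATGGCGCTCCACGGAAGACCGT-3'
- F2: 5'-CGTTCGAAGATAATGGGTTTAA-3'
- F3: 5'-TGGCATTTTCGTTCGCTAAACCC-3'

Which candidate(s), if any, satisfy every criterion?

F1 (26 nt, A=5 T=4 G=9 C=8): 3' end CGT has 2 G/C ✓; longest run = 2 ✓; GC 17/26 = 65.4%, outside 38.1–65.1% ✗ — fails.
F2 (22 nt, A=7 T=7 G=6 C=2): 3' end TAA has 0 G/C, need ≥1 ✗; longest run = 3 ✓; GC 8/22 = 36.4%, outside 38.1–65.1% ✗ — fails.
F3 (23 nt, A=4 T=8 G=4 C=7): 3' end CCC has 3 G/C ✓; longest run = 4, exceeds 3 ✗; GC 11/23 = 47.8% ✓ — fails.

None of the candidates satisfy all criteria.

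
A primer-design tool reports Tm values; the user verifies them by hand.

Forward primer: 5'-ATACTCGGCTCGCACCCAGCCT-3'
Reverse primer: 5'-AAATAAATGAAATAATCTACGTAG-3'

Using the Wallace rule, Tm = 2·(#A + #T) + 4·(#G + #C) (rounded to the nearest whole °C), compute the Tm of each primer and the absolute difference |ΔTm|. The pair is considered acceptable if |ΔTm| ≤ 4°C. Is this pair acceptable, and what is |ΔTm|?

Forward: A=4 T=4 G=4 C=10 → Tm = 2·8 + 4·14 = 72°C.
Reverse: A=13 T=6 G=3 C=2 → Tm = 2·19 + 4·5 = 58°C.
|ΔTm| = |72 − 58| = 14°C, > 4°C.

|ΔTm| = 14°C; the pair is not acceptable.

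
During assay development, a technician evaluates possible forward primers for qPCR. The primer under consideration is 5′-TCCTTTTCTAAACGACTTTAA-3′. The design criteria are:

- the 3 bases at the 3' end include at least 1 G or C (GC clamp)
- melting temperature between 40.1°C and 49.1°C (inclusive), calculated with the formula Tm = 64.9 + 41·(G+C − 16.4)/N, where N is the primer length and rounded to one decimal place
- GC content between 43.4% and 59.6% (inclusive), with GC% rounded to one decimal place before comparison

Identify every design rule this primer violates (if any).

Fails: GC clamp, GC content.

Base counts: A=6, T=9, G=1, C=5 (length 21).
GC clamp: 3' end TAA has 0 G/C, need ≥1 ✗
Tm: Tm = 64.9 + 41·(6 − 16.4)/21 = 44.6°C ✓
GC content: GC 6/21 = 28.6%, outside 43.4–59.6% ✗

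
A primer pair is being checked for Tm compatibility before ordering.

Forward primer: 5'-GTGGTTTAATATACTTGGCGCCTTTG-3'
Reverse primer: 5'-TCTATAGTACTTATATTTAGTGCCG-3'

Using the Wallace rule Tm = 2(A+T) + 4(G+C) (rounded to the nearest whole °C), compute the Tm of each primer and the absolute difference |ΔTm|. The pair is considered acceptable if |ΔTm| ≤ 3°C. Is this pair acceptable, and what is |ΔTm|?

Forward: A=4 T=11 G=7 C=4 → Tm = 2·15 + 4·11 = 74°C.
Reverse: A=6 T=11 G=4 C=4 → Tm = 2·17 + 4·8 = 66°C.
|ΔTm| = |74 − 66| = 8°C, > 3°C.

|ΔTm| = 8°C; the pair is not acceptable.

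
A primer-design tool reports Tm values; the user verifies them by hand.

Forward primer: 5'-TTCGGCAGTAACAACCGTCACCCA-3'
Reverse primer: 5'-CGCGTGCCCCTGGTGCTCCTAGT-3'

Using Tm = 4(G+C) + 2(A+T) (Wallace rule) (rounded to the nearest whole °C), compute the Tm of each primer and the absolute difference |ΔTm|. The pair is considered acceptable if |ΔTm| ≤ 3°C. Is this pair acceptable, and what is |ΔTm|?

Forward: A=7 T=4 G=4 C=9 → Tm = 2·11 + 4·13 = 74°C.
Reverse: A=1 T=6 G=7 C=9 → Tm = 2·7 + 4·16 = 78°C.
|ΔTm| = |74 − 78| = 4°C, > 3°C.

|ΔTm| = 4°C; the pair is not acceptable.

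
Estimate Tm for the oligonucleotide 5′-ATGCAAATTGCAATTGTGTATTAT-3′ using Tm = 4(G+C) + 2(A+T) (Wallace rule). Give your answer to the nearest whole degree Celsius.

60°C

Base counts: A=8, T=10, G=4, C=2 (length 24).
Tm = 2·(8+10) + 4·(4+2) = 2·18 + 4·6 = 36 + 24 = 60°C.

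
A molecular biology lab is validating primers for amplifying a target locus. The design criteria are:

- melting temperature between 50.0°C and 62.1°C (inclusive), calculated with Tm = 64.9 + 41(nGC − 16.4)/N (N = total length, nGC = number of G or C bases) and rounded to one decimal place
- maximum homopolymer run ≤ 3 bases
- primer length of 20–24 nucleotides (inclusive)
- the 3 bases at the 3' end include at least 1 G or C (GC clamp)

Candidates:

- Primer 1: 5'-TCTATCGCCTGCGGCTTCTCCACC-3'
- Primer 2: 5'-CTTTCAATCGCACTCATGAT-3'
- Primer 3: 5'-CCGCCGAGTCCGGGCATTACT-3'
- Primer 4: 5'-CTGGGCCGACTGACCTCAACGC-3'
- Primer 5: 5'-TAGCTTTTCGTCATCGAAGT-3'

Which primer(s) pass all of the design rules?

Primer 1 (24 nt, A=2 T=7 G=4 C=11): Tm = 64.9 + 41·(15 − 16.4)/24 = 62.5°C, outside 50.0–62.1°C ✗; longest run = 2 ✓; length 24 ✓; 3' end ACC has 2 G/C ✓ — fails.
Primer 2 (20 nt, A=5 T=7 G=2 C=6): Tm = 64.9 + 41·(8 − 16.4)/20 = 47.7°C, outside 50.0–62.1°C ✗; longest run = 3 ✓; length 20 ✓; 3' end GAT has 1 G/C ✓ — fails.
Primer 3 (21 nt, A=3 T=4 G=6 C=8): Tm = 64.9 + 41·(14 − 16.4)/21 = 60.2°C ✓; longest run = 3 ✓; length 21 ✓; 3' end ACT has 1 G/C ✓ — passes.
Primer 4 (22 nt, A=4 T=3 G=6 C=9): Tm = 64.9 + 41·(15 − 16.4)/22 = 62.3°C, outside 50.0–62.1°C ✗; longest run = 3 ✓; length 22 ✓; 3' end CGC has 3 G/C ✓ — fails.
Primer 5 (20 nt, A=4 T=8 G=4 C=4): Tm = 64.9 + 41·(8 − 16.4)/20 = 47.7°C, outside 50.0–62.1°C ✗; longest run = 4, exceeds 3 ✗; length 20 ✓; 3' end AGT has 1 G/C ✓ — fails.

Primer 3 only.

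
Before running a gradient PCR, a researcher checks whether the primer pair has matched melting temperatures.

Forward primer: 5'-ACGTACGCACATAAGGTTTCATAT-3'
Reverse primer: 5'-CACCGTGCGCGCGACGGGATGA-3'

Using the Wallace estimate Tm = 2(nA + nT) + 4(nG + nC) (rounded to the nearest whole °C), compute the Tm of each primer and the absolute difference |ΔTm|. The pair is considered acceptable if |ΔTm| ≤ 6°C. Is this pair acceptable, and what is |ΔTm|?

|ΔTm| = 10°C; the pair is not acceptable.

Forward: A=8 T=7 G=4 C=5 → Tm = 2·15 + 4·9 = 66°C.
Reverse: A=4 T=2 G=9 C=7 → Tm = 2·6 + 4·16 = 76°C.
|ΔTm| = |66 − 76| = 10°C, > 6°C.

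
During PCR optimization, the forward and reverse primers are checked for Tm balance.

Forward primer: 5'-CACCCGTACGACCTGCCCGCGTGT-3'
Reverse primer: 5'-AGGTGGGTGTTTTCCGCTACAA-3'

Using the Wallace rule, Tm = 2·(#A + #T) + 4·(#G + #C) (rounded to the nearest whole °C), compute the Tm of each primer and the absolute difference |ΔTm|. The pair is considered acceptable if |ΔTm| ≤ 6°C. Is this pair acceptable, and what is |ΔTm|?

|ΔTm| = 16°C; the pair is not acceptable.

Forward: A=3 T=4 G=6 C=11 → Tm = 2·7 + 4·17 = 82°C.
Reverse: A=4 T=7 G=7 C=4 → Tm = 2·11 + 4·11 = 66°C.
|ΔTm| = |82 − 66| = 16°C, > 6°C.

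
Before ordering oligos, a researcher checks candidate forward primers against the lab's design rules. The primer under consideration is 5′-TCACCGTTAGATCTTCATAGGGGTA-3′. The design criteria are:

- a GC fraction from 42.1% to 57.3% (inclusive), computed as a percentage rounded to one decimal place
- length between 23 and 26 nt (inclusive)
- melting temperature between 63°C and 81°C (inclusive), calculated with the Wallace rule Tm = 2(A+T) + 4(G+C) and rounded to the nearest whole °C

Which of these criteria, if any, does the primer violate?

Meets all criteria.

Base counts: A=6, T=8, G=6, C=5 (length 25).
GC content: GC 11/25 = 44.0% ✓
length: length 25 ✓
Tm: Tm = 2·14 + 4·11 = 72°C ✓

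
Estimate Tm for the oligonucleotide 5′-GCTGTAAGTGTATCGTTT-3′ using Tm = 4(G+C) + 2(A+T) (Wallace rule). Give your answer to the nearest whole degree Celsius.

Base counts: A=3, T=8, G=5, C=2 (length 18).
Tm = 2·(3+8) + 4·(5+2) = 2·11 + 4·7 = 22 + 28 = 50°C.

50°C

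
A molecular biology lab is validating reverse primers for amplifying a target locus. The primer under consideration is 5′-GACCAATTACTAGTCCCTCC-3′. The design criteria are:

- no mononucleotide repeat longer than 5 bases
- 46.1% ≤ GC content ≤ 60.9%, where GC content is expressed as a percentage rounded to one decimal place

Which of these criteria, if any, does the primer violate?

Meets all criteria.

Base counts: A=5, T=5, G=2, C=8 (length 20).
homopolymer run: longest run = 3 ✓
GC content: GC 10/20 = 50.0% ✓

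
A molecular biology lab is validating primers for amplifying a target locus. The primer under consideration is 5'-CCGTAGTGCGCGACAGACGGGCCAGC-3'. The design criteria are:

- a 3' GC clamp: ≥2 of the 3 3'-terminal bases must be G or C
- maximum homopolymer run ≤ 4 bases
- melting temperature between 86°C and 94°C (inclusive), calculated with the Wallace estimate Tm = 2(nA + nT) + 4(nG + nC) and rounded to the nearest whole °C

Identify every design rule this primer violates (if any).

Meets all criteria.

Base counts: A=5, T=2, G=10, C=9 (length 26).
GC clamp: 3' end AGC has 2 G/C ✓
homopolymer run: longest run = 3 ✓
Tm: Tm = 2·7 + 4·19 = 90°C ✓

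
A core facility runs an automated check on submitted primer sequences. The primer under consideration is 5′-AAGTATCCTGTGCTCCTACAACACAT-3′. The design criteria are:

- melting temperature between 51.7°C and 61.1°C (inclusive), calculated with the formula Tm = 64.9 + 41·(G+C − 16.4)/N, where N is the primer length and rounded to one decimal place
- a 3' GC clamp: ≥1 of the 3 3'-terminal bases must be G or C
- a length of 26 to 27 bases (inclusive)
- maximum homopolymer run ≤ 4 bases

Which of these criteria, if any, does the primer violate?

Base counts: A=8, T=7, G=3, C=8 (length 26).
Tm: Tm = 64.9 + 41·(11 − 16.4)/26 = 56.4°C ✓
GC clamp: 3' end CAT has 1 G/C ✓
length: length 26 ✓
homopolymer run: longest run = 2 ✓

Meets all criteria.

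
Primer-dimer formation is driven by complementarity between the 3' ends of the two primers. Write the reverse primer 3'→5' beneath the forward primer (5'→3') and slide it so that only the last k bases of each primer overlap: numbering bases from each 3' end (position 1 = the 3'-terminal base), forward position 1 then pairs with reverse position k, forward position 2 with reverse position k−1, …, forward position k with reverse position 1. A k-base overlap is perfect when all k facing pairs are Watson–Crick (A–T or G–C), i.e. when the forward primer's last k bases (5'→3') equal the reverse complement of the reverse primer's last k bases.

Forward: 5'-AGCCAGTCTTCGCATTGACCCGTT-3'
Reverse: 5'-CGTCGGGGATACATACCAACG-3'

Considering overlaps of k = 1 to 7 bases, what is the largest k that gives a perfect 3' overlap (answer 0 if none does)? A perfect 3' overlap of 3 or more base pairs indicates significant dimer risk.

Last 7 bases (5'→3') — forward …ACCCGTT, reverse …ACCAACG.
Reverse complement of the reverse primer's last 7 bases: CGTTGGT; its first k bases are the reverse complement of the reverse primer's last k bases, so a perfect k-base overlap needs the forward primer's last k bases to equal them.
Comparing (forward last k vs required): k=1: T vs C ✗; k=2: TT vs CG ✗; k=3: GTT vs CGT ✗; k=4: CGTT vs CGTT ✓; k=5: CCGTT vs CGTTG ✗; k=6: CCCGTT vs CGTTGG ✗; k=7: ACCCGTT vs CGTTGGT ✗.
Only k = 4 is perfect, so the longest perfect 3' overlap is 4.

Longest perfect overlap: 4 complementary base pairs; significant dimer risk (threshold 3).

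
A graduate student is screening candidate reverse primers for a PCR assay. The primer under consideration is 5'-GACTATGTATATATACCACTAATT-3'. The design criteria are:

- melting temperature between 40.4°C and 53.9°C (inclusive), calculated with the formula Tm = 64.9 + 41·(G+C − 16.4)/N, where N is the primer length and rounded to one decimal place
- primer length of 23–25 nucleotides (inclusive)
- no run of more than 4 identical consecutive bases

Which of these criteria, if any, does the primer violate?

Base counts: A=9, T=9, G=2, C=4 (length 24).
Tm: Tm = 64.9 + 41·(6 − 16.4)/24 = 47.1°C ✓
length: length 24 ✓
homopolymer run: longest run = 2 ✓

Meets all criteria.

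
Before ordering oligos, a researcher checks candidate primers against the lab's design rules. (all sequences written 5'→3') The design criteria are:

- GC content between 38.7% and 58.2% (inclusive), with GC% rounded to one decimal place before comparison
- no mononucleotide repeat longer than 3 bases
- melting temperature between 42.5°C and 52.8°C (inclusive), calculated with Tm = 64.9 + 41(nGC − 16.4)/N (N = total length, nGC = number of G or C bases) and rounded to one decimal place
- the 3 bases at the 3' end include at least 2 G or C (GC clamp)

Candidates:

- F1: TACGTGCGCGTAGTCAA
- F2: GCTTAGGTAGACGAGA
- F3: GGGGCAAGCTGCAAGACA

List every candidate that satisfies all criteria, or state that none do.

F1 (17 nt, A=4 T=4 G=5 C=4): GC 9/17 = 52.9% ✓; longest run = 2 ✓; Tm = 64.9 + 41·(9 − 16.4)/17 = 47.1°C ✓; 3' end CAA has 1 G/C, need ≥2 ✗ — fails.
F2 (16 nt, A=5 T=3 G=6 C=2): GC 8/16 = 50.0% ✓; longest run = 2 ✓; Tm = 64.9 + 41·(8 − 16.4)/16 = 43.4°C ✓; 3' end AGA has 1 G/C, need ≥2 ✗ — fails.
F3 (18 nt, A=6 T=1 G=7 C=4): GC 11/18 = 61.1%, outside 38.7–58.2% ✗; longest run = 4, exceeds 3 ✗; Tm = 64.9 + 41·(11 − 16.4)/18 = 52.6°C ✓; 3' end ACA has 1 G/C, need ≥2 ✗ — fails.

None of the candidates satisfy all criteria.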